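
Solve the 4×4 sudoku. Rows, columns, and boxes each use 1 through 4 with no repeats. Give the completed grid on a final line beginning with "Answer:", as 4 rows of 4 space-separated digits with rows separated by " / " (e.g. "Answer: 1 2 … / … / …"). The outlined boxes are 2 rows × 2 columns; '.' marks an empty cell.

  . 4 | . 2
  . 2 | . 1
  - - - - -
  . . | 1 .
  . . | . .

Step 1. [r2c1∈{3}] only 3 remains possible at r2c1, so r2c1=3.
Step 2. [r4c3∈{2,3,4}] col 3 places 2 nowhere but r4c3, so r4c3=2.
Step 3. [r3c2∈{3}] only 3 remains possible at r3c2. So r3c2=3.
Step 4. [r3c4∈{4}] only 4 remains possible at r3c4, so r3c4=4.
Step 5. [r4c1∈{1,4}] in row 4, 4 fits only at r4c1, so r4c1=4.
Step 6. [r1c3∈{3}] r1c3 has the single candidate 3 ⇒ r1c3=3.
Step 7. [r1c1∈{1}] r1c1's peers cover all but 1 ⇒ r1c1=1.
Step 8. [r2c3∈{4}] r2c3 is down to just 4. So r2c3=4.
Step 9. [r4c4∈{3}] only 3 remains possible at r4c4 ⇒ r4c4=3.
Step 10. [r4c2∈{1}] r4c2 has the single candidate 1, so r4c2=1.
Step 11. [r3c1∈{2}] r3c1's peers cover all but 2. So r3c1=2.

Answer: 1 4 3 2 / 3 2 4 1 / 2 3 1 4 / 4 1 2 3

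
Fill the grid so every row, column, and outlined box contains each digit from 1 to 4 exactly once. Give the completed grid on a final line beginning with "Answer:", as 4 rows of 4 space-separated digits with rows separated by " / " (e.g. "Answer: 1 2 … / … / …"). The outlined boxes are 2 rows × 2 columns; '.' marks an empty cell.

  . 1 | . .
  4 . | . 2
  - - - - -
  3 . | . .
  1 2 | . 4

Step 1. [r4c3∈{3}] r4c3 is down to just 3. So r4c3=3.
Step 2. [r3c3∈{1,2}] r3c3 is the only open cell in row 3 admitting 2, so r3c3=2.
Step 3. [r1c1∈{2}] r1c1's peers cover all but 2. So r1c1=2.
Step 4. [r2c3∈{1}] nothing but 1 survives at r2c3, so r2c3=1.
Step 5. [r2c2∈{3}] only 3 remains possible at r2c2, so r2c2=3.
Step 6. [r3c4∈{1}] r3c4's peers cover all but 1 ⇒ r3c4=1.
Step 7. [r1c3∈{4}] nothing but 4 survives at r1c3. So r1c3=4.
Step 8. [r1c4∈{3}] r1c4's peers cover all but 3, so r1c4=3.
Step 9. [r3c2∈{4}] only 4 remains possible at r3c2, so r3c2=4.

Answer: 2 1 4 3 / 4 3 1 2 / 3 4 2 1 / 1 2 3 4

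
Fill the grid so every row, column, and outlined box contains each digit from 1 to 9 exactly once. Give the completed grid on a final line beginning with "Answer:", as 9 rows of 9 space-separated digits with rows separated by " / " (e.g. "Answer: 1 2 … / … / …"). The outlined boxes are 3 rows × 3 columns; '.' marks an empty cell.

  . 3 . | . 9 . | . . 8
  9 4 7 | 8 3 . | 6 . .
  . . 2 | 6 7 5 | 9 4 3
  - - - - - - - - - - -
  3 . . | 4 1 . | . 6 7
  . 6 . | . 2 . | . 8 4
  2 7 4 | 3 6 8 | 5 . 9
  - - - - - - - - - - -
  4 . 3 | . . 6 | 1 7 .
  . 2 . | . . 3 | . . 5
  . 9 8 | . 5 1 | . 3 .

Step 1. [r1c4∈{1,2}] col 4 places 1 nowhere but r1c4, so r1c4=1.
Step 2. [r5c4∈{5,7,9}] r5c4 is the only open cell in col 4 admitting 5, so r5c4=5.
Step 3. [r7c9∈{2}] r7c9's peers cover all but 2 ⇒ r7c9=2.
Step 4. [r1c1∈{5,6}] across col 1, 5 lands solely at r1c1. So r1c1=5.
Step 5. [r5c1∈{1}] r5c1 has the single candidate 1. So r5c1=1.
Step 6. [r1c8∈{2}] r1c8's peers cover all but 2 ⇒ r1c8=2.
Step 7. [r4c3∈{5,9}] in col 3, 5 fits only at r4c3. So r4c3=5.
Step 8. [r8c5∈{4,8}] r8c5 is the only open cell in col 5 admitting 4 ⇒ r8c5=4.
Step 9. [r3c1∈{8}] r3c1 is down to just 8, so r3c1=8.
Step 10. [r5c6∈{7,9}] row 5 places 7 nowhere but r5c6 ⇒ r5c6=7.
Step 11. [r2c8∈{1,5}] r2c8 is the only open cell in row 2 admitting 5. So r2c8=5.
Step 12. [r8c3∈{1,6}] row 8 places 1 nowhere but r8c3, so r8c3=1.
Step 13. [r8c1∈{6,7}] 6 has one home in row 8: r8c1, so r8c1=6.
Step 14. [r8c4∈{7,9}] row 8 places 7 nowhere but r8c4, so r8c4=7.
Step 15. [r6c8∈{1}] nothing but 1 survives at r6c8 ⇒ r6c8=1.
Step 16. [r2c9∈{1}] r2c9 is down to just 1. So r2c9=1.
Step 17. [r5c7∈{3}] r5c7 has the single candidate 3 ⇒ r5c7=3.
Step 18. [r9c7∈{4}] only 4 remains possible at r9c7 ⇒ r9c7=4.
Step 19. [r9c4∈{2}] only 2 remains possible at r9c4 ⇒ r9c4=2.
Step 20. [r7c4∈{9}] only 9 remains possible at r7c4, so r7c4=9.
Step 21. [r7c2∈{5}] r7c2 is down to just 5 ⇒ r7c2=5.
Step 22. [r2c6∈{2}] r2c6's peers cover all but 2, so r2c6=2.
Step 23. [r4c6∈{9}] r4c6 is down to just 9, so r4c6=9.
Step 24. [r4c2∈{8}] nothing but 8 survives at r4c2. So r4c2=8.
Step 25. [r5c3∈{9}] only 9 remains possible at r5c3, so r5c3=9.
Step 26. [r8c8∈{9}] r8c8 is down to just 9, so r8c8=9.
Step 27. [r1c7∈{7}] r1c7 has the single candidate 7. So r1c7=7.
Step 28. [r8c7∈{8}] r8c7 has the single candidate 8. So r8c7=8.
Step 29. [r3c2∈{1}] nothing but 1 survives at r3c2, so r3c2=1.
Step 30. [r1c3∈{6}] r1c3 has the single candidate 6 ⇒ r1c3=6.
Step 31. [r4c7∈{2}] nothing but 2 survives at r4c7. So r4c7=2.
Step 32. [r9c9∈{6}] nothing but 6 survives at r9c9, so r9c9=6.
Step 33. [r9c1∈{7}] nothing but 7 survives at r9c1, so r9c1=7.
Step 34. [r7c5∈{8}] nothing but 8 survives at r7c5 ⇒ r7c5=8.
Step 35. [r1c6∈{4}] only 4 remains possible at r1c6 ⇒ r1c6=4.

Answer: 5 3 6 1 9 4 7 2 8 / 9 4 7 8 3 2 6 5 1 / 8 1 2 6 7 5 9 4 3 / 3 8 5 4 1 9 2 6 7 / 1 6 9 5 2 7 3 8 4 / 2 7 4 3 6 8 5 1 9 / 4 5 3 9 8 6 1 7 2 / 6 2 1 7 4 3 8 9 5 / 7 9 8 2 5 1 4 3 6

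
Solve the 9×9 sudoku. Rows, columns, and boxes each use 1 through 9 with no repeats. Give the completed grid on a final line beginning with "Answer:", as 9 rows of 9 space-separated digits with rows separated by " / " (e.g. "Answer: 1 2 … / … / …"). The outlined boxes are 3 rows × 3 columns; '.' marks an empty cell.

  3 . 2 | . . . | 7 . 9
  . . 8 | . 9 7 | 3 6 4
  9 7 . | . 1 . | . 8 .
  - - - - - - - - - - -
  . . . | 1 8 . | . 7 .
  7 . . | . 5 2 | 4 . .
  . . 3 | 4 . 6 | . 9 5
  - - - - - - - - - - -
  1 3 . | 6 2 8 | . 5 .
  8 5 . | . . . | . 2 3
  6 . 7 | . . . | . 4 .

Step 1. [r5c3∈{1,6,9}] 1 has one home in col 3: r5c3 ⇒ r5c3=1.
Step 2. [r3c3∈{4,5,6}] across row 3, 6 lands solely at r3c3. So r3c3=6.
Step 3. [r3c6∈{3,4,5}] across row 3, 4 lands solely at r3c6, so r3c6=4.
Step 4. [r6c7∈{1,2,8}] in row 6, 1 fits only at r6c7 ⇒ r6c7=1.
Step 5. [r3c4∈{2,3,5}] 3 has one home in row 3: r3c4, so r3c4=3.
Step 6. [r4c1∈{2,4,5}] r4c1 is the only open cell in col 1 admitting 4 ⇒ r4c1=4.
Step 7. [r5c4∈{9}] r5c4's peers cover all but 9. So r5c4=9.
Step 8. [r5c9∈{6,8}] r5c9 is the only open cell in box 6 admitting 8 ⇒ r5c9=8.
Step 9. [r9c4∈{5}] nothing but 5 survives at r9c4, so r9c4=5.
Step 10. [r7c7∈{9}] r7c7 has the single candidate 9. So r7c7=9.
Step 11. [r9c2∈{2,9}] in row 9, 2 fits only at r9c2 ⇒ r9c2=2.
Step 12. [r8c3∈{4,9}] across box 7, 9 lands solely at r8c3. So r8c3=9.
Step 13. [r4c9∈{2,6}] in col 9, 6 fits only at r4c9, so r4c9=6.
Step 14. [r9c6∈{1,3,9}] row 9 places 9 nowhere but r9c6. So r9c6=9.
Step 15. [r4c7∈{2}] r4c7 has the single candidate 2 ⇒ r4c7=2.
Step 16. [r8c4∈{7}] only 7 remains possible at r8c4, so r8c4=7.
Step 17. [r1c8∈{1}] r1c8 is down to just 1. So r1c8=1.
Step 18. [r7c9∈{7}] r7c9 is down to just 7 ⇒ r7c9=7.
Step 19. [r5c8∈{3}] r5c8 is down to just 3 ⇒ r5c8=3.
Step 20. [r2c4∈{2}] only 2 remains possible at r2c4, so r2c4=2.
Step 21. [r4c2∈{9}] r4c2 has the single candidate 9. So r4c2=9.
Step 22. [r8c5∈{4}] r8c5 has the single candidate 4. So r8c5=4.
Step 23. [r9c9∈{1}] nothing but 1 survives at r9c9. So r9c9=1.
Step 24. [r4c3∈{5}] only 5 remains possible at r4c3, so r4c3=5.
Step 25. [r4c6∈{3}] r4c6's peers cover all but 3 ⇒ r4c6=3.
Step 26. [r1c4∈{8}] r1c4's peers cover all but 8. So r1c4=8.
Step 27. [r2c2∈{1}] r2c2 has the single candidate 1 ⇒ r2c2=1.
Step 28. [r2c1∈{5}] only 5 remains possible at r2c1 ⇒ r2c1=5.
Step 29. [r1c2∈{4}] r1c2 has the single candidate 4. So r1c2=4.
Step 30. [r9c7∈{8}] only 8 remains possible at r9c7. So r9c7=8.
Step 31. [r8c6∈{1}] nothing but 1 survives at r8c6. So r8c6=1.
Step 32. [r9c5∈{3}] nothing but 3 survives at r9c5 ⇒ r9c5=3.
Step 33. [r8c7∈{6}] only 6 remains possible at r8c7 ⇒ r8c7=6.
Step 34. [r6c2∈{8}] r6c2 has the single candidate 8. So r6c2=8.
Step 35. [r3c7∈{5}] nothing but 5 survives at r3c7 ⇒ r3c7=5.
Step 36. [r3c9∈{2}] nothing but 2 survives at r3c9 ⇒ r3c9=2.
Step 37. [r5c2∈{6}] only 6 remains possible at r5c2 ⇒ r5c2=6.
Step 38. [r6c1∈{2}] r6c1 is down to just 2, so r6c1=2.
Step 39. [r7c3∈{4}] r7c3 has the single candidate 4 ⇒ r7c3=4.
Step 40. [r1c6∈{5}] r1c6 is down to just 5, so r1c6=5.
Step 41. [r6c5∈{7}] r6c5 has the single candidate 7 ⇒ r6c5=7.
Step 42. [r1c5∈{6}] r1c5 is down to just 6. So r1c5=6.

Answer: 3 4 2 8 6 5 7 1 9 / 5 1 8 2 9 7 3 6 4 / 9 7 6 3 1 4 5 8 2 / 4 9 5 1 8 3 2 7 6 / 7 6 1 9 5 2 4 3 8 / 2 8 3 4 7 6 1 9 5 / 1 3 4 6 2 8 9 5 7 / 8 5 9 7 4 1 6 2 3 / 6 2 7 5 3 9 8 4 1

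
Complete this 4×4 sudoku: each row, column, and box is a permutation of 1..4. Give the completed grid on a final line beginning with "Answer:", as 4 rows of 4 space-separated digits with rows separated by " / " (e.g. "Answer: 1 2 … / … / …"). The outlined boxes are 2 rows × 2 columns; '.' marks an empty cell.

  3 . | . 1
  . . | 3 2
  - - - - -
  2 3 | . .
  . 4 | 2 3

Step 1. [r2c1∈{1,4}] row 2 places 4 nowhere but r2c1. So r2c1=4.
Step 2. [r1c3∈{4}] r1c3 has the single candidate 4, so r1c3=4.
Step 3. [r1c2∈{2}] nothing but 2 survives at r1c2 ⇒ r1c2=2.
Step 4. [r2c2∈{1}] only 1 remains possible at r2c2 ⇒ r2c2=1.
Step 5. [r3c4∈{4}] only 4 remains possible at r3c4, so r3c4=4.
Step 6. [r3c3∈{1}] r3c3 is down to just 1, so r3c3=1.
Step 7. [r4c1∈{1}] only 1 remains possible at r4c1. So r4c1=1.

Answer: 3 2 4 1 / 4 1 3 2 / 2 3 1 4 / 1 4 2 3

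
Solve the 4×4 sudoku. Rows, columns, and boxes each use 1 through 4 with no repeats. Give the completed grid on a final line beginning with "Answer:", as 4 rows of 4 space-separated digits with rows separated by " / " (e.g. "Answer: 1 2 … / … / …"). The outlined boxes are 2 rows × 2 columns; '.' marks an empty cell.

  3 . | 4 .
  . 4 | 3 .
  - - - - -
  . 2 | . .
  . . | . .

Step 1. [r3c3∈{1}] r3c3's peers cover all but 1, so r3c3=1.
Step 2. [r1c2∈{1}] r1c2 has the single candidate 1 ⇒ r1c2=1.
Step 3. [r3c4∈{3,4}] r3c4 is the only open cell in row 3 admitting 3. So r3c4=3.
Step 4. [r1c4∈{2}] r1c4 has the single candidate 2 ⇒ r1c4=2.
Step 5. [r3c1∈{4}] nothing but 4 survives at r3c1, so r3c1=4.
Step 6. [r2c4∈{1}] nothing but 1 survives at r2c4. So r2c4=1.
Step 7. [r4c1∈{1}] r4c1's peers cover all but 1, so r4c1=1.
Step 8. [r4c4∈{4}] r4c4 is down to just 4. So r4c4=4.
Step 9. [r2c1∈{2}] r2c1 is down to just 2 ⇒ r2c1=2.
Step 10. [r4c2∈{3}] nothing but 3 survives at r4c2. So r4c2=3.
Step 11. [r4c3∈{2}] only 2 remains possible at r4c3. So r4c3=2.

Answer: 3 1 4 2 / 2 4 3 1 / 4 2 1 3 / 1 3 2 4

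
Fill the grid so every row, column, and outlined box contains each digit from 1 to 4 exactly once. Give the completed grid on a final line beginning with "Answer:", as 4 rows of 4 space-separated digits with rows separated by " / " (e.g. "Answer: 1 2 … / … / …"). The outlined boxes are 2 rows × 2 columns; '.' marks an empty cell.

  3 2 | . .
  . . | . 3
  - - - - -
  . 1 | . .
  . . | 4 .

Step 1. [r3c4∈{2}] r3c4's peers cover all but 2, so r3c4=2.
Step 2. [r2c1∈{1,4}] across col 1, 1 lands solely at r2c1, so r2c1=1.
Step 3. [r1c3∈{1}] r1c3's peers cover all but 1, so r1c3=1.
Step 4. [r2c3∈{2}] r2c3 is down to just 2. So r2c3=2.
Step 5. [r2c2∈{4}] r2c2 has the single candidate 4 ⇒ r2c2=4.
Step 6. [r3c1∈{4}] only 4 remains possible at r3c1, so r3c1=4.
Step 7. [r1c4∈{4}] only 4 remains possible at r1c4, so r1c4=4.
Step 8. [r4c1∈{2}] only 2 remains possible at r4c1 ⇒ r4c1=2.
Step 9. [r4c2∈{3}] r4c2 has the single candidate 3, so r4c2=3.
Step 10. [r3c3∈{3}] nothing but 3 survives at r3c3 ⇒ r3c3=3.
Step 11. [r4c4∈{1}] r4c4 has the single candidate 1, so r4c4=1.

Answer: 3 2 1 4 / 1 4 2 3 / 4 1 3 2 / 2 3 4 1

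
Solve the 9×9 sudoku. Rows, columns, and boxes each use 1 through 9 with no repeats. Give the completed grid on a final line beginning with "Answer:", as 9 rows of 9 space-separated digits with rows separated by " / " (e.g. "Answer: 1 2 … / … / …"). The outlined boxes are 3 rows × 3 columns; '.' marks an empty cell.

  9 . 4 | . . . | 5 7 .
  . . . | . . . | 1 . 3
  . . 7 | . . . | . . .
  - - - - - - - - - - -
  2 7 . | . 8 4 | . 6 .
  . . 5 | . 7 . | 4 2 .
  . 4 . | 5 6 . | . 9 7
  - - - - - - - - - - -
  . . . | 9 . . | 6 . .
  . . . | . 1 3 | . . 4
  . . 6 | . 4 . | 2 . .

Step 1. [r8c4∈{2,6,7,8}] r8c4 is the only open cell in row 8 admitting 6 ⇒ r8c4=6.
Step 2. [r6c6∈{1,2}] row 6 places 2 nowhere but r6c6 ⇒ r6c6=2.
Step 3. [r7c5∈{2,5}] 2 has one home in box 8: r7c5 ⇒ r7c5=2.
Step 4. [r7c1∈{1,3,4,5,7,8}] 4 has one home in row 7: r7c1. So r7c1=4.
Step 5. [r7c6∈{5,7,8}] row 7 places 7 nowhere but r7c6. So r7c6=7.
Step 6. [r9c4∈{8}] r9c4 has the single candidate 8, so r9c4=8.
Step 7. [r9c6∈{5}] r9c6 is down to just 5, so r9c6=5.
Step 8. [r1c5∈{3}] nothing but 3 survives at r1c5, so r1c5=3.
Step 9. [r4c3∈{1,3,9}] row 4 places 9 nowhere but r4c3. So r4c3=9.
Step 10. [r9c1∈{1,3,7}] across row 9, 7 lands solely at r9c1, so r9c1=7.
Step 11. [r5c6∈{1,9}] row 5 places 9 nowhere but r5c6. So r5c6=9.
Step 12. [r4c7∈{3}] r4c7 is down to just 3 ⇒ r4c7=3.
Step 13. [r6c7∈{8}] only 8 remains possible at r6c7. So r6c7=8.
Step 14. [r5c9∈{1}] r5c9 has the single candidate 1, so r5c9=1.
Step 15. [r9c9∈{9}] r9c9 has the single candidate 9 ⇒ r9c9=9.
Step 16. [r8c2∈{2,5,8,9}] row 8 places 9 nowhere but r8c2, so r8c2=9.
Step 17. [r4c4∈{1}] r4c4's peers cover all but 1, so r4c4=1.
Step 18. [r1c4∈{2}] only 2 remains possible at r1c4 ⇒ r1c4=2.
Step 19. [r3c9∈{2,6,8}] col 9 places 2 nowhere but r3c9, so r3c9=2.
Step 20. [r2c2∈{2,5,6,8}] in col 2, 2 fits only at r2c2 ⇒ r2c2=2.
Step 21. [r2c3∈{8}] only 8 remains possible at r2c3 ⇒ r2c3=8.
Step 22. [r2c6∈{6}] nothing but 6 survives at r2c6. So r2c6=6.
Step 23. [r2c1∈{5}] nothing but 5 survives at r2c1. So r2c1=5.
Step 24. [r7c2∈{1,3,5,8}] col 2 places 5 nowhere but r7c2. So r7c2=5.
Step 25. [r7c9∈{8}] r7c9 has the single candidate 8, so r7c9=8.
Step 26. [r5c2∈{3,6,8}] in col 2, 8 fits only at r5c2 ⇒ r5c2=8.
Step 27. [r1c6∈{1,8}] 8 has one home in row 1: r1c6, so r1c6=8.
Step 28. [r1c2∈{1,6}] in row 1, 1 fits only at r1c2, so r1c2=1.
Step 29. [r7c3∈{1,3}] r7c3 is the only open cell in box 7 admitting 1 ⇒ r7c3=1.
Step 30. [r2c8∈{4}] r2c8's peers cover all but 4. So r2c8=4.
Step 31. [r3c2∈{3,6}] r3c2 is the only open cell in col 2 admitting 6, so r3c2=6.
Step 32. [r6c3∈{3}] r6c3 has the single candidate 3. So r6c3=3.
Step 33. [r2c5∈{9}] nothing but 9 survives at r2c5 ⇒ r2c5=9.
Step 34. [r9c2∈{3}] r9c2 has the single candidate 3. So r9c2=3.
Step 35. [r8c1∈{8}] nothing but 8 survives at r8c1 ⇒ r8c1=8.
Step 36. [r3c1∈{3}] r3c1's peers cover all but 3 ⇒ r3c1=3.
Step 37. [r4c9∈{5}] r4c9 has the single candidate 5, so r4c9=5.
Step 38. [r3c8∈{8}] nothing but 8 survives at r3c8 ⇒ r3c8=8.
Step 39. [r3c7∈{9}] only 9 remains possible at r3c7. So r3c7=9.
Step 40. [r5c4∈{3}] r5c4 has the single candidate 3, so r5c4=3.
Step 41. [r3c5∈{5}] r3c5 is down to just 5 ⇒ r3c5=5.
Step 42. [r8c7∈{7}] only 7 remains possible at r8c7. So r8c7=7.
Step 43. [r6c1∈{1}] nothing but 1 survives at r6c1 ⇒ r6c1=1.
Step 44. [r3c4∈{4}] r3c4 has the single candidate 4, so r3c4=4.
Step 45. [r2c4∈{7}] nothing but 7 survives at r2c4, so r2c4=7.
Step 46. [r8c3∈{2}] nothing but 2 survives at r8c3, so r8c3=2.
Step 47. [r3c6∈{1}] nothing but 1 survives at r3c6 ⇒ r3c6=1.
Step 48. [r8c8∈{5}] nothing but 5 survives at r8c8, so r8c8=5.
Step 49. [r7c8∈{3}] nothing but 3 survives at r7c8. So r7c8=3.
Step 50. [r1c9∈{6}] nothing but 6 survives at r1c9, so r1c9=6.
Step 51. [r9c8∈{1}] nothing but 1 survives at r9c8. So r9c8=1.
Step 52. [r5c1∈{6}] only 6 remains possible at r5c1. So r5c1=6.

Answer: 9 1 4 2 3 8 5 7 6 / 5 2 8 7 9 6 1 4 3 / 3 6 7 4 5 1 9 8 2 / 2 7 9 1 8 4 3 6 5 / 6 8 5 3 7 9 4 2 1 / 1 4 3 5 6 2 8 9 7 / 4 5 1 9 2 7 6 3 8 / 8 9 2 6 1 3 7 5 4 / 7 3 6 8 4 5 2 1 9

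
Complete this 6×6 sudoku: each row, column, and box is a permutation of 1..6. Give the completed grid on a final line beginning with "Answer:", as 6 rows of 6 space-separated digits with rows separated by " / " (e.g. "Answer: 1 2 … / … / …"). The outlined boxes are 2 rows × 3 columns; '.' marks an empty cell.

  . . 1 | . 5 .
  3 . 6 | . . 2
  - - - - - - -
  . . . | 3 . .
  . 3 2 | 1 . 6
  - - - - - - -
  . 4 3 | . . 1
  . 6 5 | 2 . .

Step 1. [r1c1∈{2,4}] 4 has one home in box 1: r1c1, so r1c1=4.
Step 2. [r4c5∈{4}] nothing but 4 survives at r4c5, so r4c5=4.
Step 3. [r3c2∈{1,5}] r3c2 is the only open cell in col 2 admitting 1, so r3c2=1.
Step 4. [r6c6∈{3,4}] r6c6 is the only open cell in row 6 admitting 4, so r6c6=4.
Step 5. [r5c4∈{5,6}] across row 5, 5 lands solely at r5c4. So r5c4=5.
Step 6. [r3c1∈{5,6}] row 3 places 6 nowhere but r3c1, so r3c1=6.
Step 7. [r1c2∈{2}] r1c2's peers cover all but 2 ⇒ r1c2=2.
Step 8. [r4c1∈{5}] only 5 remains possible at r4c1 ⇒ r4c1=5.
Step 9. [r1c4∈{6}] r1c4 is down to just 6 ⇒ r1c4=6.
Step 10. [r2c2∈{5}] r2c2's peers cover all but 5 ⇒ r2c2=5.
Step 11. [r1c6∈{3}] r1c6 has the single candidate 3, so r1c6=3.
Step 12. [r2c5∈{1}] nothing but 1 survives at r2c5, so r2c5=1.
Step 13. [r5c5∈{6}] r5c5 has the single candidate 6 ⇒ r5c5=6.
Step 14. [r2c4∈{4}] nothing but 4 survives at r2c4 ⇒ r2c4=4.
Step 15. [r3c6∈{5}] r3c6 is down to just 5, so r3c6=5.
Step 16. [r6c1∈{1}] only 1 remains possible at r6c1 ⇒ r6c1=1.
Step 17. [r6c5∈{3}] r6c5 has the single candidate 3, so r6c5=3.
Step 18. [r3c5∈{2}] r3c5 is down to just 2. So r3c5=2.
Step 19. [r5c1∈{2}] r5c1's peers cover all but 2. So r5c1=2.
Step 20. [r3c3∈{4}] r3c3 is down to just 4, so r3c3=4.

Answer: 4 2 1 6 5 3 / 3 5 6 4 1 2 / 6 1 4 3 2 5 / 5 3 2 1 4 6 / 2 4 3 5 6 1 / 1 6 5 2 3 4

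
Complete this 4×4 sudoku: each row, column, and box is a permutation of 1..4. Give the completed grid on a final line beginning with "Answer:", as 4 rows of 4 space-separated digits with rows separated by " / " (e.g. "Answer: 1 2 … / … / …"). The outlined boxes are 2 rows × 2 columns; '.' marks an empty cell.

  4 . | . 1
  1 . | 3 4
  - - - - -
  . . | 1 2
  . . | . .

Step 1. [r1c2∈{2,3}] across row 1, 3 lands solely at r1c2, so r1c2=3.
Step 2. [r4c2∈{1,2,4}] row 4 places 1 nowhere but r4c2, so r4c2=1.
Step 3. [r4c1∈{2,3}] in row 4, 2 fits only at r4c1, so r4c1=2.
Step 4. [r2c2∈{2}] r2c2 has the single candidate 2 ⇒ r2c2=2.
Step 5. [r4c3∈{4}] r4c3's peers cover all but 4, so r4c3=4.
Step 6. [r3c2∈{4}] r3c2 is down to just 4. So r3c2=4.
Step 7. [r3c1∈{3}] nothing but 3 survives at r3c1 ⇒ r3c1=3.
Step 8. [r1c3∈{2}] r1c3's peers cover all but 2 ⇒ r1c3=2.
Step 9. [r4c4∈{3}] only 3 remains possible at r4c4 ⇒ r4c4=3.

Answer: 4 3 2 1 / 1 2 3 4 / 3 4 1 2 / 2 1 4 3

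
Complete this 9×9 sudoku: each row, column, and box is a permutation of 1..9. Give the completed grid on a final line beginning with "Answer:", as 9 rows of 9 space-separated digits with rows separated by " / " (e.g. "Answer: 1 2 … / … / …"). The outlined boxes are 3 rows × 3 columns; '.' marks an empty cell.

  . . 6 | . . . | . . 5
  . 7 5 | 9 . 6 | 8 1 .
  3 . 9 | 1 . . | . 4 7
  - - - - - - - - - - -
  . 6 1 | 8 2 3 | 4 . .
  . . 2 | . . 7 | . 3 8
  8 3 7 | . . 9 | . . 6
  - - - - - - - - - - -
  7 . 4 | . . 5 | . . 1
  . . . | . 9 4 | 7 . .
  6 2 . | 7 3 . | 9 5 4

Step 1. [r3c2∈{8}] only 8 remains possible at r3c2. So r3c2=8.
Step 2. [r2c5∈{4}] r2c5's peers cover all but 4 ⇒ r2c5=4.
Step 3. [r7c7∈{2,3,6}] in row 7, 3 fits only at r7c7. So r7c7=3.
Step 4. [r1c7∈{2}] only 2 remains possible at r1c7 ⇒ r1c7=2.
Step 5. [r4c1∈{5,9}] r4c1 is the only open cell in row 4 admitting 5. So r4c1=5.
Step 6. [r8c9∈{2}] nothing but 2 survives at r8c9 ⇒ r8c9=2.
Step 7. [r8c4∈{6}] only 6 remains possible at r8c4. So r8c4=6.
Step 8. [r7c5∈{8}] only 8 remains possible at r7c5, so r7c5=8.
Step 9. [r3c5∈{5}] r3c5's peers cover all but 5. So r3c5=5.
Step 10. [r6c4∈{4,5}] across row 6, 4 lands solely at r6c4, so r6c4=4.
Step 11. [r6c5∈{1}] r6c5 is down to just 1 ⇒ r6c5=1.
Step 12. [r8c1∈{1}] r8c1 is down to just 1. So r8c1=1.
Step 13. [r5c1∈{4,9}] r5c1 is the only open cell in col 1 admitting 9, so r5c1=9.
Step 14. [r9c3∈{8}] r9c3's peers cover all but 8, so r9c3=8.
Step 15. [r1c2∈{1,4}] row 1 places 1 nowhere but r1c2 ⇒ r1c2=1.
Step 16. [r4c9∈{9}] r4c9's peers cover all but 9 ⇒ r4c9=9.
Step 17. [r5c7∈{1,5}] r5c7 is the only open cell in row 5 admitting 1, so r5c7=1.
Step 18. [r8c2∈{5}] r8c2 is down to just 5, so r8c2=5.
Step 19. [r1c6∈{8}] r1c6's peers cover all but 8 ⇒ r1c6=8.
Step 20. [r5c5∈{6}] only 6 remains possible at r5c5, so r5c5=6.
Step 21. [r6c7∈{5}] r6c7 has the single candidate 5 ⇒ r6c7=5.
Step 22. [r6c8∈{2}] r6c8's peers cover all but 2 ⇒ r6c8=2.
Step 23. [r7c8∈{6}] r7c8 is down to just 6. So r7c8=6.
Step 24. [r7c4∈{2}] only 2 remains possible at r7c4, so r7c4=2.
Step 25. [r2c1∈{2}] r2c1's peers cover all but 2 ⇒ r2c1=2.
Step 26. [r4c8∈{7}] only 7 remains possible at r4c8. So r4c8=7.
Step 27. [r1c8∈{9}] nothing but 9 survives at r1c8, so r1c8=9.
Step 28. [r9c6∈{1}] nothing but 1 survives at r9c6. So r9c6=1.
Step 29. [r1c4∈{3}] r1c4 has the single candidate 3. So r1c4=3.
Step 30. [r8c8∈{8}] r8c8 is down to just 8 ⇒ r8c8=8.
Step 31. [r2c9∈{3}] r2c9 is down to just 3 ⇒ r2c9=3.
Step 32. [r5c2∈{4}] r5c2 is down to just 4 ⇒ r5c2=4.
Step 33. [r1c1∈{4}] only 4 remains possible at r1c1, so r1c1=4.
Step 34. [r1c5∈{7}] r1c5 has the single candidate 7 ⇒ r1c5=7.
Step 35. [r8c3∈{3}] r8c3 is down to just 3 ⇒ r8c3=3.
Step 36. [r7c2∈{9}] only 9 remains possible at r7c2 ⇒ r7c2=9.
Step 37. [r3c7∈{6}] r3c7 has the single candidate 6, so r3c7=6.
Step 38. [r3c6∈{2}] nothing but 2 survives at r3c6 ⇒ r3c6=2.
Step 39. [r5c4∈{5}] r5c4 has the single candidate 5, so r5c4=5.

Answer: 4 1 6 3 7 8 2 9 5 / 2 7 5 9 4 6 8 1 3 / 3 8 9 1 5 2 6 4 7 / 5 6 1 8 2 3 4 7 9 / 9 4 2 5 6 7 1 3 8 / 8 3 7 4 1 9 5 2 6 / 7 9 4 2 8 5 3 6 1 / 1 5 3 6 9 4 7 8 2 / 6 2 8 7 3 1 9 5 4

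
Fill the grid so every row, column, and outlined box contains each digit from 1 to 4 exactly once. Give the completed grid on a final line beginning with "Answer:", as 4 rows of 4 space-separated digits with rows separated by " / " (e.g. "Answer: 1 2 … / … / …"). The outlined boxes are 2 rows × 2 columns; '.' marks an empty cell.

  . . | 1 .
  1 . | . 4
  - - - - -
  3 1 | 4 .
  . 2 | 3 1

Step 1. [r1c2∈{3,4}] r1c2 is the only open cell in col 2 admitting 4, so r1c2=4.
Step 2. [r1c1∈{2}] only 2 remains possible at r1c1 ⇒ r1c1=2.
Step 3. [r2c2∈{3}] r2c2 is down to just 3. So r2c2=3.
Step 4. [r1c4∈{3}] nothing but 3 survives at r1c4. So r1c4=3.
Step 5. [r2c3∈{2}] only 2 remains possible at r2c3, so r2c3=2.
Step 6. [r3c4∈{2}] only 2 remains possible at r3c4, so r3c4=2.
Step 7. [r4c1∈{4}] only 4 remains possible at r4c1 ⇒ r4c1=4.

Answer: 2 4 1 3 / 1 3 2 4 / 3 1 4 2 / 4 2 3 1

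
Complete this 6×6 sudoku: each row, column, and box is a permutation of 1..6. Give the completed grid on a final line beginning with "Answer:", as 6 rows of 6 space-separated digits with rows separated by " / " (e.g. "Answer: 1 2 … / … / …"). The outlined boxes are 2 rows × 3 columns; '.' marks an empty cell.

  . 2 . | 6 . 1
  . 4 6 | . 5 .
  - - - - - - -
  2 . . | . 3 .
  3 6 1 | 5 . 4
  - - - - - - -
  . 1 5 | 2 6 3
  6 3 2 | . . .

Step 1. [r6c4∈{1,4}] r6c4 is the only open cell in col 4 admitting 4, so r6c4=4.
Step 2. [r2c6∈{2}] only 2 remains possible at r2c6. So r2c6=2.
Step 3. [r3c4∈{1}] only 1 remains possible at r3c4 ⇒ r3c4=1.
Step 4. [r1c3∈{3}] r1c3 has the single candidate 3. So r1c3=3.
Step 5. [r1c5∈{4}] r1c5 is down to just 4, so r1c5=4.
Step 6. [r6c5∈{1}] r6c5 is down to just 1. So r6c5=1.
Step 7. [r2c4∈{3}] r2c4's peers cover all but 3, so r2c4=3.
Step 8. [r1c1∈{5}] only 5 remains possible at r1c1 ⇒ r1c1=5.
Step 9. [r6c6∈{5}] only 5 remains possible at r6c6. So r6c6=5.
Step 10. [r5c1∈{4}] nothing but 4 survives at r5c1, so r5c1=4.
Step 11. [r4c5∈{2}] only 2 remains possible at r4c5 ⇒ r4c5=2.
Step 12. [r3c3∈{4}] nothing but 4 survives at r3c3 ⇒ r3c3=4.
Step 13. [r3c6∈{6}] nothing but 6 survives at r3c6. So r3c6=6.
Step 14. [r2c1∈{1}] nothing but 1 survives at r2c1, so r2c1=1.
Step 15. [r3c2∈{5}] r3c2's peers cover all but 5, so r3c2=5.

Answer: 5 2 3 6 4 1 / 1 4 6 3 5 2 / 2 5 4 1 3 6 / 3 6 1 5 2 4 / 4 1 5 2 6 3 / 6 3 2 4 1 5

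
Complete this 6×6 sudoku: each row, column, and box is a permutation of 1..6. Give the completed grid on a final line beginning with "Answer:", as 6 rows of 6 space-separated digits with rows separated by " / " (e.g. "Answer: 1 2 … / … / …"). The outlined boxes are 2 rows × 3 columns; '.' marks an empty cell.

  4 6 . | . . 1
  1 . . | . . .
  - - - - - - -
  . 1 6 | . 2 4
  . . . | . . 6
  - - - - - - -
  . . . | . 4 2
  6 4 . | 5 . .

Step 1. [r4c5∈{1,3,5}] box 4 places 5 nowhere but r4c5. So r4c5=5.
Step 2. [r1c5∈{3}] only 3 remains possible at r1c5. So r1c5=3.
Step 3. [r6c3∈{1,2,3}] 2 has one home in row 6: r6c3. So r6c3=2.
Step 4. [r2c2∈{2,3,5}] 2 has one home in box 1: r2c2. So r2c2=2.
Step 5. [r4c2∈{3}] nothing but 3 survives at r4c2 ⇒ r4c2=3.
Step 6. [r5c3∈{1,3,5}] 1 has one home in col 3: r5c3. So r5c3=1.
Step 7. [r5c1∈{3,5}] r5c1 is the only open cell in col 1 admitting 3, so r5c1=3.
Step 8. [r2c3∈{3,5}] r2c3 is the only open cell in row 2 admitting 3 ⇒ r2c3=3.
Step 9. [r2c4∈{4,6}] row 2 places 4 nowhere but r2c4 ⇒ r2c4=4.
Step 10. [r4c3∈{4}] r4c3 has the single candidate 4 ⇒ r4c3=4.
Step 11. [r2c5∈{6}] nothing but 6 survives at r2c5 ⇒ r2c5=6.
Step 12. [r4c1∈{2}] nothing but 2 survives at r4c1. So r4c1=2.
Step 13. [r4c4∈{1}] nothing but 1 survives at r4c4. So r4c4=1.
Step 14. [r3c4∈{3}] only 3 remains possible at r3c4 ⇒ r3c4=3.
Step 15. [r1c4∈{2}] r1c4's peers cover all but 2. So r1c4=2.
Step 16. [r5c2∈{5}] r5c2 is down to just 5. So r5c2=5.
Step 17. [r6c6∈{3}] r6c6 is down to just 3, so r6c6=3.
Step 18. [r1c3∈{5}] nothing but 5 survives at r1c3, so r1c3=5.
Step 19. [r5c4∈{6}] nothing but 6 survives at r5c4. So r5c4=6.
Step 20. [r3c1∈{5}] nothing but 5 survives at r3c1. So r3c1=5.
Step 21. [r6c5∈{1}] only 1 remains possible at r6c5 ⇒ r6c5=1.
Step 22. [r2c6∈{5}] nothing but 5 survives at r2c6 ⇒ r2c6=5.

Answer: 4 6 5 2 3 1 / 1 2 3 4 6 5 / 5 1 6 3 2 4 / 2 3 4 1 5 6 / 3 5 1 6 4 2 / 6 4 2 5 1 3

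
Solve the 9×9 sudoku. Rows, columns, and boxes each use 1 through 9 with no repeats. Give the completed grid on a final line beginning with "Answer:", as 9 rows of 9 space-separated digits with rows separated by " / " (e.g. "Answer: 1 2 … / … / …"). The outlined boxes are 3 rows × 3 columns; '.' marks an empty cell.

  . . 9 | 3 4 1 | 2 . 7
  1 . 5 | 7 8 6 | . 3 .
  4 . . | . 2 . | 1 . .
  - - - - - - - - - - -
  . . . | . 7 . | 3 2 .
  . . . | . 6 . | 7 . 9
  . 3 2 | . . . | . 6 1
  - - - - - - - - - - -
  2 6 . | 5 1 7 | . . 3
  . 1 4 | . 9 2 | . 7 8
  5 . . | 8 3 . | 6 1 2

Step 1. [r5c1∈{8}] nothing but 8 survives at r5c1, so r5c1=8.
Step 2. [r3c6∈{5,9}] in box 2, 5 fits only at r3c6, so r3c6=5.
Step 3. [r4c9∈{4,5}] col 9 places 5 nowhere but r4c9, so r4c9=5.
Step 4. [r5c8∈{4}] r5c8's peers cover all but 4. So r5c8=4.
Step 5. [r1c2∈{8}] r1c2's peers cover all but 8, so r1c2=8.
Step 6. [r4c6∈{4,8,9}] in row 4, 8 fits only at r4c6, so r4c6=8.
Step 7. [r6c6∈{4,9}] in col 6, 9 fits only at r6c6 ⇒ r6c6=9.
Step 8. [r2c7∈{4,9}] across row 2, 9 lands solely at r2c7 ⇒ r2c7=9.
Step 9. [r4c2∈{4,9}] across col 2, 4 lands solely at r4c2 ⇒ r4c2=4.
Step 10. [r3c3∈{3,6,7}] row 3 places 3 nowhere but r3c3. So r3c3=3.
Step 11. [r5c3∈{1}] r5c3's peers cover all but 1, so r5c3=1.
Step 12. [r9c3∈{7}] nothing but 7 survives at r9c3, so r9c3=7.
Step 13. [r4c3∈{6}] r4c3 is down to just 6, so r4c3=6.
Step 14. [r8c7∈{5}] r8c7's peers cover all but 5. So r8c7=5.
Step 15. [r9c2∈{9}] only 9 remains possible at r9c2. So r9c2=9.
Step 16. [r6c5∈{5}] nothing but 5 survives at r6c5 ⇒ r6c5=5.
Step 17. [r1c8∈{5}] r1c8 has the single candidate 5 ⇒ r1c8=5.
Step 18. [r3c8∈{8}] only 8 remains possible at r3c8, so r3c8=8.
Step 19. [r7c3∈{8}] r7c3 is down to just 8 ⇒ r7c3=8.
Step 20. [r5c4∈{2}] nothing but 2 survives at r5c4 ⇒ r5c4=2.
Step 21. [r2c9∈{4}] nothing but 4 survives at r2c9, so r2c9=4.
Step 22. [r7c7∈{4}] r7c7 has the single candidate 4. So r7c7=4.
Step 23. [r5c2∈{5}] r5c2 is down to just 5 ⇒ r5c2=5.
Step 24. [r4c1∈{9}] r4c1 is down to just 9. So r4c1=9.
Step 25. [r8c4∈{6}] nothing but 6 survives at r8c4 ⇒ r8c4=6.
Step 26. [r3c2∈{7}] nothing but 7 survives at r3c2, so r3c2=7.
Step 27. [r4c4∈{1}] r4c4's peers cover all but 1. So r4c4=1.
Step 28. [r7c8∈{9}] r7c8 is down to just 9 ⇒ r7c8=9.
Step 29. [r5c6∈{3}] r5c6's peers cover all but 3. So r5c6=3.
Step 30. [r2c2∈{2}] only 2 remains possible at r2c2. So r2c2=2.
Step 31. [r3c4∈{9}] nothing but 9 survives at r3c4 ⇒ r3c4=9.
Step 32. [r6c1∈{7}] r6c1 is down to just 7, so r6c1=7.
Step 33. [r6c4∈{4}] r6c4 has the single candidate 4. So r6c4=4.
Step 34. [r8c1∈{3}] only 3 remains possible at r8c1 ⇒ r8c1=3.
Step 35. [r3c9∈{6}] only 6 remains possible at r3c9 ⇒ r3c9=6.
Step 36. [r9c6∈{4}] r9c6's peers cover all but 4. So r9c6=4.
Step 37. [r6c7∈{8}] nothing but 8 survives at r6c7, so r6c7=8.
Step 38. [r1c1∈{6}] nothing but 6 survives at r1c1. So r1c1=6.

Answer: 6 8 9 3 4 1 2 5 7 / 1 2 5 7 8 6 9 3 4 / 4 7 3 9 2 5 1 8 6 / 9 4 6 1 7 8 3 2 5 / 8 5 1 2 6 3 7 4 9 / 7 3 2 4 5 9 8 6 1 / 2 6 8 5 1 7 4 9 3 / 3 1 4 6 9 2 5 7 8 / 5 9 7 8 3 4 6 1 2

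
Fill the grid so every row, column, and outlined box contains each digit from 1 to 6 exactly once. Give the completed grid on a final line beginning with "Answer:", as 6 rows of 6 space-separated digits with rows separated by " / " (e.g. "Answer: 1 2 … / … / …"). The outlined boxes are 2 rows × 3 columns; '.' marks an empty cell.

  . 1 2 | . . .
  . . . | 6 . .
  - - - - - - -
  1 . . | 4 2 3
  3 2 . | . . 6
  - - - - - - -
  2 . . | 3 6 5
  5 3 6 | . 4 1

Step 1. [r2c1∈{4}] r2c1's peers cover all but 4 ⇒ r2c1=4.
Step 2. [r2c2∈{5}] r2c2 has the single candidate 5, so r2c2=5.
Step 3. [r1c4∈{5}] only 5 remains possible at r1c4 ⇒ r1c4=5.
Step 4. [r4c3∈{4,5}] 4 has one home in row 4: r4c3. So r4c3=4.
Step 5. [r2c5∈{1,3}] in row 2, 1 fits only at r2c5. So r2c5=1.
Step 6. [r2c3∈{3}] r2c3's peers cover all but 3 ⇒ r2c3=3.
Step 7. [r5c3∈{1}] only 1 remains possible at r5c3, so r5c3=1.
Step 8. [r4c5∈{5}] r4c5's peers cover all but 5, so r4c5=5.
Step 9. [r6c4∈{2}] r6c4 is down to just 2, so r6c4=2.
Step 10. [r1c6∈{4}] nothing but 4 survives at r1c6. So r1c6=4.
Step 11. [r1c5∈{3}] only 3 remains possible at r1c5. So r1c5=3.
Step 12. [r1c1∈{6}] only 6 remains possible at r1c1, so r1c1=6.
Step 13. [r3c2∈{6}] only 6 remains possible at r3c2. So r3c2=6.
Step 14. [r5c2∈{4}] r5c2 has the single candidate 4. So r5c2=4.
Step 15. [r4c4∈{1}] nothing but 1 survives at r4c4 ⇒ r4c4=1.
Step 16. [r2c6∈{2}] nothing but 2 survives at r2c6, so r2c6=2.
Step 17. [r3c3∈{5}] r3c3 has the single candidate 5 ⇒ r3c3=5.

Answer: 6 1 2 5 3 4 / 4 5 3 6 1 2 / 1 6 5 4 2 3 / 3 2 4 1 5 6 / 2 4 1 3 6 5 / 5 3 6 2 4 1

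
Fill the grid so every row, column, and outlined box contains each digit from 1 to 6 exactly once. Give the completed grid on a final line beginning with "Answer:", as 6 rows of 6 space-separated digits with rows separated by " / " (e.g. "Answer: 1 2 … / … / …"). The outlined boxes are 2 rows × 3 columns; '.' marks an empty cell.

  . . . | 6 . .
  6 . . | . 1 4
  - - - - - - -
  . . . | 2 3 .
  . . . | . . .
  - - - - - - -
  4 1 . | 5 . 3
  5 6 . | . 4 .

Step 1. [r5c3∈{2}] r5c3 is down to just 2, so r5c3=2.
Step 2. [r3c1∈{1}] r3c1 is down to just 1. So r3c1=1.
Step 3. [r2c2∈{2,3,5}] across row 2, 2 lands solely at r2c2. So r2c2=2.
Step 4. [r2c3∈{3,5}] row 2 places 5 nowhere but r2c3, so r2c3=5.
Step 5. [r4c4∈{1,4}] across col 4, 4 lands solely at r4c4. So r4c4=4.
Step 6. [r1c1∈{3}] nothing but 3 survives at r1c1. So r1c1=3.
Step 7. [r4c6∈{1,5,6}] 1 has one home in row 4: r4c6 ⇒ r4c6=1.
Step 8. [r3c6∈{5,6}] r3c6 is the only open cell in col 6 admitting 6 ⇒ r3c6=6.
Step 9. [r3c2∈{4,5}] in row 3, 5 fits only at r3c2. So r3c2=5.
Step 10. [r1c5∈{2,5}] r1c5 is the only open cell in col 5 admitting 2 ⇒ r1c5=2.
Step 11. [r1c3∈{1,4}] 1 has one home in row 1: r1c3, so r1c3=1.
Step 12. [r6c3∈{3}] r6c3 is down to just 3, so r6c3=3.
Step 13. [r3c3∈{4}] only 4 remains possible at r3c3, so r3c3=4.
Step 14. [r4c1∈{2}] r4c1's peers cover all but 2. So r4c1=2.
Step 15. [r6c6∈{2}] r6c6's peers cover all but 2, so r6c6=2.
Step 16. [r4c5∈{5}] r4c5 is down to just 5 ⇒ r4c5=5.
Step 17. [r1c2∈{4}] nothing but 4 survives at r1c2, so r1c2=4.
Step 18. [r1c6∈{5}] r1c6 has the single candidate 5. So r1c6=5.
Step 19. [r4c3∈{6}] r4c3 has the single candidate 6, so r4c3=6.
Step 20. [r6c4∈{1}] r6c4 is down to just 1, so r6c4=1.
Step 21. [r4c2∈{3}] r4c2 is down to just 3, so r4c2=3.
Step 22. [r5c5∈{6}] nothing but 6 survives at r5c5 ⇒ r5c5=6.
Step 23. [r2c4∈{3}] only 3 remains possible at r2c4. So r2c4=3.

Answer: 3 4 1 6 2 5 / 6 2 5 3 1 4 / 1 5 4 2 3 6 / 2 3 6 4 5 1 / 4 1 2 5 6 3 / 5 6 3 1 4 2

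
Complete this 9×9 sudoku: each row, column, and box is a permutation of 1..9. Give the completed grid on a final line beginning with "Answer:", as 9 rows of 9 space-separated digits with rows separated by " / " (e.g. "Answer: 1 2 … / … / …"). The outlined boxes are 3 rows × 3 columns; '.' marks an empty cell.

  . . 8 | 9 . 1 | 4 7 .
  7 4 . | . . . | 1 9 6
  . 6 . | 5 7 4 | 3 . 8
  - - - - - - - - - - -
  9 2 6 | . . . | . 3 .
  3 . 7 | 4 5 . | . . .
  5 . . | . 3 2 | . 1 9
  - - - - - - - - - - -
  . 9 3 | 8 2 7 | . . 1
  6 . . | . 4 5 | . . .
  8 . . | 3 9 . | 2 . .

Step 1. [r1c1∈{2}] r1c1 has the single candidate 2, so r1c1=2.
Step 2. [r4c6∈{8}] nothing but 8 survives at r4c6, so r4c6=8.
Step 3. [r5c2∈{1,8}] in row 5, 1 fits only at r5c2 ⇒ r5c2=1.
Step 4. [r9c3∈{1,4,5}] r9c3 is the only open cell in row 9 admitting 1. So r9c3=1.
Step 5. [r9c2∈{5,7}] box 7 places 5 nowhere but r9c2. So r9c2=5.
Step 6. [r9c9∈{4,7}] r9c9 is the only open cell in row 9 admitting 7 ⇒ r9c9=7.
Step 7. [r7c8∈{4,5,6}] 5 has one home in col 8: r7c8, so r7c8=5.
Step 8. [r6c4∈{6,7}] in col 4, 6 fits only at r6c4 ⇒ r6c4=6.
Step 9. [r4c4∈{1,7}] r4c4 is the only open cell in col 4 admitting 7. So r4c4=7.
Step 10. [r8c8∈{8}] nothing but 8 survives at r8c8 ⇒ r8c8=8.
Step 11. [r5c7∈{6,8}] in row 5, 8 fits only at r5c7, so r5c7=8.
Step 12. [r5c8∈{2,6}] across row 5, 6 lands solely at r5c8. So r5c8=6.
Step 13. [r1c9∈{5}] nothing but 5 survives at r1c9 ⇒ r1c9=5.
Step 14. [r2c6∈{3}] r2c6 is down to just 3, so r2c6=3.
Step 15. [r2c4∈{2}] nothing but 2 survives at r2c4. So r2c4=2.
Step 16. [r8c3∈{2}] nothing but 2 survives at r8c3 ⇒ r8c3=2.
Step 17. [r6c7∈{7}] r6c7 is down to just 7 ⇒ r6c7=7.
Step 18. [r8c9∈{3}] r8c9 is down to just 3 ⇒ r8c9=3.
Step 19. [r8c2∈{7}] r8c2 has the single candidate 7. So r8c2=7.
Step 20. [r1c5∈{6}] r1c5's peers cover all but 6 ⇒ r1c5=6.
Step 21. [r4c7∈{5}] nothing but 5 survives at r4c7 ⇒ r4c7=5.
Step 22. [r7c1∈{4}] r7c1 is down to just 4 ⇒ r7c1=4.
Step 23. [r4c5∈{1}] nothing but 1 survives at r4c5 ⇒ r4c5=1.
Step 24. [r4c9∈{4}] only 4 remains possible at r4c9, so r4c9=4.
Step 25. [r9c6∈{6}] only 6 remains possible at r9c6, so r9c6=6.
Step 26. [r1c2∈{3}] r1c2 has the single candidate 3, so r1c2=3.
Step 27. [r2c3∈{5}] only 5 remains possible at r2c3 ⇒ r2c3=5.
Step 28. [r3c8∈{2}] only 2 remains possible at r3c8, so r3c8=2.
Step 29. [r9c8∈{4}] r9c8 has the single candidate 4 ⇒ r9c8=4.
Step 30. [r8c7∈{9}] nothing but 9 survives at r8c7 ⇒ r8c7=9.
Step 31. [r2c5∈{8}] r2c5 has the single candidate 8 ⇒ r2c5=8.
Step 32. [r6c3∈{4}] nothing but 4 survives at r6c3 ⇒ r6c3=4.
Step 33. [r3c3∈{9}] r3c3 is down to just 9, so r3c3=9.
Step 34. [r5c6∈{9}] r5c6 is down to just 9. So r5c6=9.
Step 35. [r5c9∈{2}] r5c9 is down to just 2 ⇒ r5c9=2.
Step 36. [r3c1∈{1}] nothing but 1 survives at r3c1, so r3c1=1.
Step 37. [r8c4∈{1}] r8c4 has the single candidate 1 ⇒ r8c4=1.
Step 38. [r6c2∈{8}] only 8 remains possible at r6c2, so r6c2=8.
Step 39. [r7c7∈{6}] only 6 remains possible at r7c7. So r7c7=6.

Answer: 2 3 8 9 6 1 4 7 5 / 7 4 5 2 8 3 1 9 6 / 1 6 9 5 7 4 3 2 8 / 9 2 6 7 1 8 5 3 4 / 3 1 7 4 5 9 8 6 2 / 5 8 4 6 3 2 7 1 9 / 4 9 3 8 2 7 6 5 1 / 6 7 2 1 4 5 9 8 3 / 8 5 1 3 9 6 2 4 7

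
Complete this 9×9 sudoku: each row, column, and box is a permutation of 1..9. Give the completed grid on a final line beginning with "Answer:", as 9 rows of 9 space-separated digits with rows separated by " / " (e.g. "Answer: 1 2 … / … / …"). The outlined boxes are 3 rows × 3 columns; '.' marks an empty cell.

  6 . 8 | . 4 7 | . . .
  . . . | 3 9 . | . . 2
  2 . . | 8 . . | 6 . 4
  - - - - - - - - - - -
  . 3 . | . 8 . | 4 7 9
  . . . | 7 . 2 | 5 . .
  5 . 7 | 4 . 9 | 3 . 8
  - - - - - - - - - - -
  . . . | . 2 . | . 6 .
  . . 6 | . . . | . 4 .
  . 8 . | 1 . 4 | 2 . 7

Step 1. [r4c1∈{1}] r4c1 is down to just 1 ⇒ r4c1=1.
Step 2. [r3c2∈{1,5,7,9}] r3c2 is the only open cell in row 3 admitting 7, so r3c2=7.
Step 3. [r3c3∈{1,3,5,9}] r3c3 is the only open cell in box 1 admitting 3, so r3c3=3.
Step 4. [r1c2∈{1,5,9}] in box 1, 9 fits only at r1c2. So r1c2=9.
Step 5. [r1c7∈{1}] r1c7 is down to just 1, so r1c7=1.
Step 6. [r9c5∈{3,5,6}] 6 has one home in row 9: r9c5. So r9c5=6.
Step 7. [r7c1∈{3,4,7,9}] across row 7, 7 lands solely at r7c1 ⇒ r7c1=7.
Step 8. [r5c8∈{1}] only 1 remains possible at r5c8. So r5c8=1.
Step 9. [r8c2∈{1,2,5}] 2 has one home in row 8: r8c2. So r8c2=2.
Step 10. [r2c1∈{4}] r2c1 has the single candidate 4. So r2c1=4.
Step 11. [r2c6∈{1,5,6}] in row 2, 6 fits only at r2c6. So r2c6=6.
Step 12. [r4c6∈{5}] nothing but 5 survives at r4c6, so r4c6=5.
Step 13. [r8c9∈{1,3,5}] 1 has one home in row 8: r8c9. So r8c9=1.
Step 14. [r3c8∈{5,9}] r3c8 is the only open cell in row 3 admitting 9 ⇒ r3c8=9.
Step 15. [r3c5∈{1,5}] r3c5 is the only open cell in row 3 admitting 5, so r3c5=5.
Step 16. [r8c4∈{5,9}] across row 8, 5 lands solely at r8c4, so r8c4=5.
Step 17. [r2c8∈{5,8}] r2c8 is the only open cell in col 8 admitting 8 ⇒ r2c8=8.
Step 18. [r7c4∈{9}] r7c4's peers cover all but 9 ⇒ r7c4=9.
Step 19. [r8c7∈{8,9}] in col 7, 9 fits only at r8c7 ⇒ r8c7=9.
Step 20. [r8c1∈{3}] nothing but 3 survives at r8c1 ⇒ r8c1=3.
Step 21. [r9c8∈{3,5}] r9c8 is the only open cell in row 9 admitting 3 ⇒ r9c8=3.
Step 22. [r9c3∈{5,9}] across row 9, 5 lands solely at r9c3 ⇒ r9c3=5.
Step 23. [r2c3∈{1}] nothing but 1 survives at r2c3, so r2c3=1.
Step 24. [r7c3∈{4}] nothing but 4 survives at r7c3 ⇒ r7c3=4.
Step 25. [r5c3∈{9}] r5c3 has the single candidate 9 ⇒ r5c3=9.
Step 26. [r7c6∈{3,8}] across row 7, 3 lands solely at r7c6, so r7c6=3.
Step 27. [r6c2∈{6}] nothing but 6 survives at r6c2, so r6c2=6.
Step 28. [r1c9∈{3,5}] row 1 places 3 nowhere but r1c9 ⇒ r1c9=3.
Step 29. [r2c7∈{7}] r2c7 is down to just 7 ⇒ r2c7=7.
Step 30. [r5c9∈{6}] r5c9's peers cover all but 6. So r5c9=6.
Step 31. [r6c8∈{2}] r6c8's peers cover all but 2 ⇒ r6c8=2.
Step 32. [r5c1∈{8}] r5c1 is down to just 8, so r5c1=8.
Step 33. [r7c9∈{5}] r7c9 is down to just 5 ⇒ r7c9=5.
Step 34. [r8c6∈{8}] only 8 remains possible at r8c6, so r8c6=8.
Step 35. [r1c4∈{2}] r1c4's peers cover all but 2. So r1c4=2.
Step 36. [r9c1∈{9}] r9c1 has the single candidate 9. So r9c1=9.
Step 37. [r4c4∈{6}] r4c4 has the single candidate 6 ⇒ r4c4=6.
Step 38. [r1c8∈{5}] nothing but 5 survives at r1c8, so r1c8=5.
Step 39. [r3c6∈{1}] r3c6 is down to just 1 ⇒ r3c6=1.
Step 40. [r2c2∈{5}] r2c2 has the single candidate 5, so r2c2=5.
Step 41. [r8c5∈{7}] nothing but 7 survives at r8c5, so r8c5=7.
Step 42. [r7c2∈{1}] nothing but 1 survives at r7c2 ⇒ r7c2=1.
Step 43. [r5c5∈{3}] r5c5 has the single candidate 3 ⇒ r5c5=3.
Step 44. [r7c7∈{8}] only 8 remains possible at r7c7. So r7c7=8.
Step 45. [r6c5∈{1}] r6c5 is down to just 1. So r6c5=1.
Step 46. [r5c2∈{4}] r5c2's peers cover all but 4. So r5c2=4.
Step 47. [r4c3∈{2}] nothing but 2 survives at r4c3 ⇒ r4c3=2.

Answer: 6 9 8 2 4 7 1 5 3 / 4 5 1 3 9 6 7 8 2 / 2 7 3 8 5 1 6 9 4 / 1 3 2 6 8 5 4 7 9 / 8 4 9 7 3 2 5 1 6 / 5 6 7 4 1 9 3 2 8 / 7 1 4 9 2 3 8 6 5 / 3 2 6 5 7 8 9 4 1 / 9 8 5 1 6 4 2 3 7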